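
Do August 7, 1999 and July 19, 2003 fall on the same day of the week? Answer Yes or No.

Yes

From Aug 7, 1999 to Jul 19, 2003 is 1442 days.
1442 mod 7 = 0, so they are the same weekday.
(Aug 7, 1999 is a Saturday; Jul 19, 2003 is a Saturday.)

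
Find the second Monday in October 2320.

October 1, 2320 is a Friday.
The first Monday is therefore October 4 (3 days later).
The second Monday is 4 + 1×7 = October 11.

October 11, 2320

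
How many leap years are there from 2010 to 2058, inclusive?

Multiples of 4 in [2010,2058]: 12.
Of those, multiples of 100: 0 (not leap unless ÷400).
Multiples of 400: 0.
Leap years = 12 − 0 + 0 = 12.

12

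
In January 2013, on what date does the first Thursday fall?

January 1, 2013 is a Tuesday.
The first Thursday is therefore January 3 (2 days later).

January 3, 2013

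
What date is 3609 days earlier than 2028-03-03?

−366 (one year; includes Feb 29, 2028) → Mar 3, 2027 (3243 left).
−365 (one year) → Mar 3, 2026 (2878 left).
−365 (one year) → Mar 3, 2025 (2513 left).
−365 (one year) → Mar 3, 2024 (2148 left).
−366 (one year; includes Feb 29, 2024) → Mar 3, 2023 (1782 left).
−365 (one year) → Mar 3, 2022 (1417 left).
−365 (one year) → Mar 3, 2021 (1052 left).
−365 (one year) → Mar 3, 2020 (687 left).
−366 (one year; includes Feb 29, 2020) → Mar 3, 2019 (321 left).
−3 → Feb 28, 2019 (end of Feb, 28 days; 318 left).
−28 → Jan 31, 2019 (end of Jan, 31 days; 290 left).
−31 → Dec 31, 2018 (end of Dec, 31 days; 259 left).
−31 → Nov 30, 2018 (end of Nov, 30 days; 228 left).
−30 → Oct 31, 2018 (end of Oct, 31 days; 198 left).
−31 → Sep 30, 2018 (end of Sep, 30 days; 167 left).
−30 → Aug 31, 2018 (end of Aug, 31 days; 137 left).
−31 → Jul 31, 2018 (end of Jul, 31 days; 106 left).
−31 → Jun 30, 2018 (end of Jun, 30 days; 75 left).
−30 → May 31, 2018 (end of May, 31 days; 45 left).
−31 → Apr 30, 2018 (end of Apr, 30 days; 14 left).
−14 → Apr 16, 2018.

April 16, 2018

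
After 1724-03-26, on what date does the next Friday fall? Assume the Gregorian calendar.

Mar 26, 1724 is a Sunday.
From Sunday to the next Friday is 5 days.
Mar 26, 1724 + 5 = Mar 31, 1724.

March 31, 1724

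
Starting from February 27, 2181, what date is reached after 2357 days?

August 12, 2187

+365 (one year) → Feb 27, 2182 (1992 left).
+365 (one year) → Feb 27, 2183 (1627 left).
+365 (one year) → Feb 27, 2184 (1262 left).
+366 (one year; includes Feb 29, 2184) → Feb 27, 2185 (896 left).
+365 (one year) → Feb 27, 2186 (531 left).
+365 (one year) → Feb 27, 2187 (166 left).
Feb has 28 days: +2 → Mar 1, 2187 (164 left).
Mar has 31 days: +31 → Apr 1, 2187 (133 left).
Apr has 30 days: +30 → May 1, 2187 (103 left).
May has 31 days: +31 → Jun 1, 2187 (72 left).
Jun has 30 days: +30 → Jul 1, 2187 (42 left).
Jul has 31 days: +31 → Aug 1, 2187 (11 left).
+11 → Aug 12, 2187.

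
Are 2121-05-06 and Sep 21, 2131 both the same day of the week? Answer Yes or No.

No

From May 6, 2121 to Sep 21, 2131 is 3790 days.
3790 mod 7 = 3, so they are different weekdays.
(May 6, 2121 is a Tuesday; Sep 21, 2131 is a Friday.)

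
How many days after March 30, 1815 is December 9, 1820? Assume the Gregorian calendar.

Mar 30, 1815 → Mar 30, 1816: 366 days (Feb 29, 1816 is in that span).
Mar 30, 1816 → Mar 30, 1817: 365 days.
Mar 30, 1817 → Mar 30, 1818: 365 days.
Mar 30, 1818 → Mar 30, 1819: 365 days.
Mar 30, 1819 → Mar 30, 1820: 366 days (Feb 29, 1820 is in that span).
Mar 30, 1820 → Apr 30, 1820: 31 days (March has 31).
Apr 30, 1820 → May 30, 1820: 30 days (April has 30).
May 30, 1820 → Jun 30, 1820: 31 days (May has 31).
Jun 30, 1820 → Jul 30, 1820: 30 days (June has 30).
Jul 30, 1820 → Aug 30, 1820: 31 days (July has 31).
Aug 30, 1820 → Sep 30, 1820: 31 days (August has 31).
Sep 30, 1820 → Oct 30, 1820: 30 days (September has 30).
Oct 30, 1820 → Nov 30, 1820: 31 days (October has 31).
Nov 30, 1820 → Dec 9, 1820: 9 days.
Total: 2081 days.

2081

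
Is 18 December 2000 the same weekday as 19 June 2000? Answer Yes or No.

Yes

From Jun 19, 2000 to Dec 18, 2000 is 182 days.
182 mod 7 = 0, so they are the same weekday.
(Jun 19, 2000 is a Monday; Dec 18, 2000 is a Monday.)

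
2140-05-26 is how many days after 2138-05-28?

May 28, 2138 → May 28, 2139: 365 days.
May 28, 2139 → Jun 28, 2139: 31 days (May has 31).
Jun 28, 2139 → Jul 28, 2139: 30 days (June has 30).
Jul 28, 2139 → Aug 28, 2139: 31 days (July has 31).
Aug 28, 2139 → Sep 28, 2139: 31 days (August has 31).
Sep 28, 2139 → Oct 28, 2139: 30 days (September has 30).
Oct 28, 2139 → Nov 28, 2139: 31 days (October has 31).
Nov 28, 2139 → Dec 28, 2139: 30 days (November has 30).
Dec 28, 2139 → Jan 28, 2140: 31 days (December has 31).
Jan 28, 2140 → Feb 28, 2140: 31 days (January has 31).
Feb 28, 2140 → Mar 28, 2140: 29 days (February has 29).
Mar 28, 2140 → Apr 28, 2140: 31 days (March has 31).
Apr 28, 2140 → May 26, 2140: 28 days.
Total: 729 days.

729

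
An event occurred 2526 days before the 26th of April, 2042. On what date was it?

−365 (one year) → Apr 26, 2041 (2161 left).
−365 (one year) → Apr 26, 2040 (1796 left).
−366 (one year; includes Feb 29, 2040) → Apr 26, 2039 (1430 left).
−365 (one year) → Apr 26, 2038 (1065 left).
−365 (one year) → Apr 26, 2037 (700 left).
−365 (one year) → Apr 26, 2036 (335 left).
−26 → Mar 31, 2036 (end of Mar, 31 days; 309 left).
−31 → Feb 29, 2036 (end of Feb, 29 days; 278 left).
−29 → Jan 31, 2036 (end of Jan, 31 days; 249 left).
−31 → Dec 31, 2035 (end of Dec, 31 days; 218 left).
−31 → Nov 30, 2035 (end of Nov, 30 days; 187 left).
−30 → Oct 31, 2035 (end of Oct, 31 days; 157 left).
−31 → Sep 30, 2035 (end of Sep, 30 days; 126 left).
−30 → Aug 31, 2035 (end of Aug, 31 days; 96 left).
−31 → Jul 31, 2035 (end of Jul, 31 days; 65 left).
−31 → Jun 30, 2035 (end of Jun, 30 days; 34 left).
−30 → May 31, 2035 (end of May, 31 days; 4 left).
−4 → May 27, 2035.

May 27, 2035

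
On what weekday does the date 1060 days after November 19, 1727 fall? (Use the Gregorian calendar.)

Saturday

Nov 19, 1727 is a Wednesday.
1060 mod 7 = 3, so 1060 days after a Wednesday is Wednesday + 3 = Saturday.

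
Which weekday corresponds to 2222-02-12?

Tuesday

Doomsday rule: the anchor day for the 2200s is Friday. For year 22: 22÷12 = 1 r 10, and 10÷4 = 2, so 1+10+2 = 13.
Friday + 13 ≡ Thursday — that's 2222's doomsday.
In February the doomsday date is Feb 28 (2222 is not a leap year).
Feb 12 is 16 days before Feb 28; 16 mod 7 = 2, so Thursday − 2 = Tuesday.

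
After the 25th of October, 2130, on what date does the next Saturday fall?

Oct 25, 2130 is a Wednesday.
From Wednesday to the next Saturday is 3 days.
Oct 25, 2130 + 3 = Oct 28, 2130.

October 28, 2130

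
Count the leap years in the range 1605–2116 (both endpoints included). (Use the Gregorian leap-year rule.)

Multiples of 4 in [1605,2116]: 128.
Of those, multiples of 100: 5 (not leap unless ÷400).
Multiples of 400: 1.
Leap years = 128 − 5 + 1 = 124.

124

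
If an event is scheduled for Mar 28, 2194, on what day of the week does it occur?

Friday

Doomsday rule: the anchor day for the 2100s is Sunday. For year 94: 94÷12 = 7 r 10, and 10÷4 = 2, so 7+10+2 = 19.
Sunday + 19 ≡ Friday — that's 2194's doomsday.
In March the doomsday date is Mar 14.
Mar 28 is 14 days after Mar 14; 14 mod 7 = 0, so Friday + 0 = Friday.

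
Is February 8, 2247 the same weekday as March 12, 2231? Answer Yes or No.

No

From Mar 12, 2231 to Feb 8, 2247 is 5812 days.
5812 mod 7 = 2, so they are different weekdays.
(Mar 12, 2231 is a Saturday; Feb 8, 2247 is a Monday.)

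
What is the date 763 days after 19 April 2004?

+365 (one year) → Apr 19, 2005 (398 left).
Apr has 30 days: +12 → May 1, 2005 (386 left).
May has 31 days: +31 → Jun 1, 2005 (355 left).
Jun has 30 days: +30 → Jul 1, 2005 (325 left).
Jul has 31 days: +31 → Aug 1, 2005 (294 left).
Aug has 31 days: +31 → Sep 1, 2005 (263 left).
Sep has 30 days: +30 → Oct 1, 2005 (233 left).
Oct has 31 days: +31 → Nov 1, 2005 (202 left).
Nov has 30 days: +30 → Dec 1, 2005 (172 left).
Dec has 31 days: +31 → Jan 1, 2006 (141 left).
Jan has 31 days: +31 → Feb 1, 2006 (110 left).
Feb has 28 days: +28 → Mar 1, 2006 (82 left).
Mar has 31 days: +31 → Apr 1, 2006 (51 left).
Apr has 30 days: +30 → May 1, 2006 (21 left).
+21 → May 22, 2006.

May 22, 2006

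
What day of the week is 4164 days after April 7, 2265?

Thursday

Apr 7, 2265 is a Friday.
4164 mod 7 = 6, so 4164 days after a Friday is Friday + 6 = Thursday.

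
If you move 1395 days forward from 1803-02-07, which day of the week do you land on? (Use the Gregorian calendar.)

First find the weekday of Feb 7, 1803. Doomsday rule: the anchor day for the 1800s is Friday. For year 03: 3÷12 = 0 r 3, and 3÷4 = 0, so 0+3+0 = 3.
Friday + 3 ≡ Monday — that's 1803's doomsday.
In February the doomsday date is Feb 28 (1803 is not a leap year).
Feb 7 is 21 days before Feb 28; 21 mod 7 = 0, so Monday − 0 = Monday.
1395 mod 7 = 2, so 1395 days after a Monday is Monday + 2 = Wednesday.

Wednesday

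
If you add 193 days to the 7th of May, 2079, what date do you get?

May has 31 days: +25 → Jun 1, 2079 (168 left).
Jun has 30 days: +30 → Jul 1, 2079 (138 left).
Jul has 31 days: +31 → Aug 1, 2079 (107 left).
Aug has 31 days: +31 → Sep 1, 2079 (76 left).
Sep has 30 days: +30 → Oct 1, 2079 (46 left).
Oct has 31 days: +31 → Nov 1, 2079 (15 left).
+15 → Nov 16, 2079.

November 16, 2079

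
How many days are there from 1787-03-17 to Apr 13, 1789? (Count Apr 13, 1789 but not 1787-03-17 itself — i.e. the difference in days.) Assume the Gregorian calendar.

Mar 17, 1787 → Mar 17, 1788: 366 days (Feb 29, 1788 is in that span).
Mar 17, 1788 → Apr 17, 1788: 31 days (March has 31).
Apr 17, 1788 → May 17, 1788: 30 days (April has 30).
May 17, 1788 → Jun 17, 1788: 31 days (May has 31).
Jun 17, 1788 → Jul 17, 1788: 30 days (June has 30).
Jul 17, 1788 → Aug 17, 1788: 31 days (July has 31).
Aug 17, 1788 → Sep 17, 1788: 31 days (August has 31).
Sep 17, 1788 → Oct 17, 1788: 30 days (September has 30).
Oct 17, 1788 → Nov 17, 1788: 31 days (October has 31).
Nov 17, 1788 → Dec 17, 1788: 30 days (November has 30).
Dec 17, 1788 → Jan 17, 1789: 31 days (December has 31).
Jan 17, 1789 → Feb 17, 1789: 31 days (January has 31).
Feb 17, 1789 → Mar 17, 1789: 28 days (February has 28).
Mar 17, 1789 → Apr 13, 1789: 27 days.
Total: 758 days.

758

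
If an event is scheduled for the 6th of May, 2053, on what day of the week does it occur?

January 1, 2053 is a Wednesday.
Jan 1, 2053 → Feb 1, 2053: 31 days (January has 31).
Feb 1, 2053 → Mar 1, 2053: 28 days (February has 28).
Mar 1, 2053 → Apr 1, 2053: 31 days (March has 31).
Apr 1, 2053 → May 1, 2053: 30 days (April has 30).
May 1, 2053 → May 6, 2053: 5 days.
Total: 125 days.
125 mod 7 = 6, so Wednesday + 6 = Tuesday.

Tuesday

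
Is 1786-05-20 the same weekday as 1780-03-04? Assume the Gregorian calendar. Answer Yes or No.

From Mar 4, 1780 to May 20, 1786 is 2268 days.
2268 mod 7 = 0, so they are the same weekday.
(Mar 4, 1780 is a Saturday; May 20, 1786 is a Saturday.)

Yes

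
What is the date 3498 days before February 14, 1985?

July 19, 1975

−366 (one year; includes Feb 29, 1984) → Feb 14, 1984 (3132 left).
−365 (one year) → Feb 14, 1983 (2767 left).
−365 (one year) → Feb 14, 1982 (2402 left).
−365 (one year) → Feb 14, 1981 (2037 left).
−366 (one year; includes Feb 29, 1980) → Feb 14, 1980 (1671 left).
−365 (one year) → Feb 14, 1979 (1306 left).
−365 (one year) → Feb 14, 1978 (941 left).
−365 (one year) → Feb 14, 1977 (576 left).
−366 (one year; includes Feb 29, 1976) → Feb 14, 1976 (210 left).
−14 → Jan 31, 1976 (end of Jan, 31 days; 196 left).
−31 → Dec 31, 1975 (end of Dec, 31 days; 165 left).
−31 → Nov 30, 1975 (end of Nov, 30 days; 134 left).
−30 → Oct 31, 1975 (end of Oct, 31 days; 104 left).
−31 → Sep 30, 1975 (end of Sep, 30 days; 73 left).
−30 → Aug 31, 1975 (end of Aug, 31 days; 43 left).
−31 → Jul 31, 1975 (end of Jul, 31 days; 12 left).
−12 → Jul 19, 1975.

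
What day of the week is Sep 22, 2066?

Wednesday

Doomsday rule: the anchor day for the 2000s is Tuesday. For year 66: 66÷12 = 5 r 6, and 6÷4 = 1, so 5+6+1 = 12.
Tuesday + 12 ≡ Sunday — that's 2066's doomsday.
In September the doomsday date is Sep 5.
Sep 22 is 17 days after Sep 5; 17 mod 7 = 3, so Sunday + 3 = Wednesday.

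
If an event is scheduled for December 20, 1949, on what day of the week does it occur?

Tuesday

Doomsday rule: the anchor day for the 1900s is Wednesday. For year 49: 49÷12 = 4 r 1, and 1÷4 = 0, so 4+1+0 = 5.
Wednesday + 5 ≡ Monday — that's 1949's doomsday.
In December the doomsday date is Dec 12.
Dec 20 is 8 days after Dec 12; 8 mod 7 = 1, so Monday + 1 = Tuesday.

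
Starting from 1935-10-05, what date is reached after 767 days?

+366 (one year; includes Feb 29, 1936) → Oct 5, 1936 (401 left).
+365 (one year) → Oct 5, 1937 (36 left).
Oct has 31 days: +27 → Nov 1, 1937 (9 left).
+9 → Nov 10, 1937.

November 10, 1937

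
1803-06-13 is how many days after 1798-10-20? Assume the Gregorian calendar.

Oct 20, 1798 → Oct 20, 1799: 365 days.
Oct 20, 1799 → Oct 20, 1800: 365 days.
Oct 20, 1800 → Oct 20, 1801: 365 days.
Oct 20, 1801 → Oct 20, 1802: 365 days.
Oct 20, 1802 → Nov 20, 1802: 31 days (October has 31).
Nov 20, 1802 → Dec 20, 1802: 30 days (November has 30).
Dec 20, 1802 → Jan 20, 1803: 31 days (December has 31).
Jan 20, 1803 → Feb 20, 1803: 31 days (January has 31).
Feb 20, 1803 → Mar 20, 1803: 28 days (February has 28).
Mar 20, 1803 → Apr 20, 1803: 31 days (March has 31).
Apr 20, 1803 → May 20, 1803: 30 days (April has 30).
May 20, 1803 → Jun 13, 1803: 24 days.
Total: 1696 days.

1696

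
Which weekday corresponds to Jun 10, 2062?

Doomsday rule: the anchor day for the 2000s is Tuesday. For year 62: 62÷12 = 5 r 2, and 2÷4 = 0, so 5+2+0 = 7.
Tuesday + 7 ≡ Tuesday — that's 2062's doomsday.
In June the doomsday date is Jun 6.
Jun 10 is 4 days after Jun 6; 4 mod 7 = 4, so Tuesday + 4 = Saturday.

Saturday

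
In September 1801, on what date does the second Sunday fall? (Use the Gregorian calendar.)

September 1, 1801 is a Tuesday.
The first Sunday is therefore September 6 (5 days later).
The second Sunday is 6 + 1×7 = September 13.

September 13, 1801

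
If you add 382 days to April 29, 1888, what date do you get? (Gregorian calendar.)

Apr has 30 days: +2 → May 1, 1888 (380 left).
May has 31 days: +31 → Jun 1, 1888 (349 left).
Jun has 30 days: +30 → Jul 1, 1888 (319 left).
Jul has 31 days: +31 → Aug 1, 1888 (288 left).
Aug has 31 days: +31 → Sep 1, 1888 (257 left).
Sep has 30 days: +30 → Oct 1, 1888 (227 left).
Oct has 31 days: +31 → Nov 1, 1888 (196 left).
Nov has 30 days: +30 → Dec 1, 1888 (166 left).
Dec has 31 days: +31 → Jan 1, 1889 (135 left).
Jan has 31 days: +31 → Feb 1, 1889 (104 left).
Feb has 28 days: +28 → Mar 1, 1889 (76 left).
Mar has 31 days: +31 → Apr 1, 1889 (45 left).
Apr has 30 days: +30 → May 1, 1889 (15 left).
+15 → May 16, 1889.

May 16, 1889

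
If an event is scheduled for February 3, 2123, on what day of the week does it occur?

January 1, 2123 is a Friday.
Jan 1, 2123 → Feb 1, 2123: 31 days (January has 31).
Feb 1, 2123 → Feb 3, 2123: 2 days.
Total: 33 days.
33 mod 7 = 5, so Friday + 5 = Wednesday.

Wednesday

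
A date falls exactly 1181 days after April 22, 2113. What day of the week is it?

Apr 22, 2113 is a Saturday.
1181 mod 7 = 5, so 1181 days after a Saturday is Saturday + 5 = Thursday.

Thursday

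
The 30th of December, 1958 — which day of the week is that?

Tuesday

Doomsday rule: the anchor day for the 1900s is Wednesday. For year 58: 58÷12 = 4 r 10, and 10÷4 = 2, so 4+10+2 = 16.
Wednesday + 16 ≡ Friday — that's 1958's doomsday.
In December the doomsday date is Dec 12.
Dec 30 is 18 days after Dec 12; 18 mod 7 = 4, so Friday + 4 = Tuesday.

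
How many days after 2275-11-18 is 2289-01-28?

4820

Nov 18, 2275 → Nov 18, 2276: 366 days (Feb 29, 2276 is in that span).
Nov 18, 2276 → Nov 18, 2277: 365 days.
Nov 18, 2277 → Nov 18, 2278: 365 days.
Nov 18, 2278 → Nov 18, 2279: 365 days.
Nov 18, 2279 → Nov 18, 2280: 366 days (Feb 29, 2280 is in that span).
Nov 18, 2280 → Nov 18, 2281: 365 days.
Nov 18, 2281 → Nov 18, 2282: 365 days.
Nov 18, 2282 → Nov 18, 2283: 365 days.
Nov 18, 2283 → Nov 18, 2284: 366 days (Feb 29, 2284 is in that span).
Nov 18, 2284 → Nov 18, 2285: 365 days.
Nov 18, 2285 → Nov 18, 2286: 365 days.
Nov 18, 2286 → Nov 18, 2287: 365 days.
Nov 18, 2287 → Nov 18, 2288: 366 days (Feb 29, 2288 is in that span).
Nov 18, 2288 → Dec 18, 2288: 30 days (November has 30).
Dec 18, 2288 → Jan 18, 2289: 31 days (December has 31).
Jan 18, 2289 → Jan 28, 2289: 10 days.
Total: 4820 days.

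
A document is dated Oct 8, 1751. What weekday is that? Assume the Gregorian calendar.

Friday

Doomsday rule: the anchor day for the 1700s is Sunday. For year 51: 51÷12 = 4 r 3, and 3÷4 = 0, so 4+3+0 = 7.
Sunday + 7 ≡ Sunday — that's 1751's doomsday.
In October the doomsday date is Oct 10.
Oct 8 is 2 days before Oct 10; 2 mod 7 = 2, so Sunday − 2 = Friday.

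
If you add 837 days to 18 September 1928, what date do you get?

+365 (one year) → Sep 18, 1929 (472 left).
+365 (one year) → Sep 18, 1930 (107 left).
Sep has 30 days: +13 → Oct 1, 1930 (94 left).
Oct has 31 days: +31 → Nov 1, 1930 (63 left).
Nov has 30 days: +30 → Dec 1, 1930 (33 left).
Dec has 31 days: +31 → Jan 1, 1931 (2 left).
+2 → Jan 3, 1931.

January 3, 1931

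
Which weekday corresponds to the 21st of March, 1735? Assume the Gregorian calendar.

Doomsday rule: the anchor day for the 1700s is Sunday. For year 35: 35÷12 = 2 r 11, and 11÷4 = 2, so 2+11+2 = 15.
Sunday + 15 ≡ Monday — that's 1735's doomsday.
In March the doomsday date is Mar 14.
Mar 21 is 7 days after Mar 14; 7 mod 7 = 0, so Monday + 0 = Monday.

Monday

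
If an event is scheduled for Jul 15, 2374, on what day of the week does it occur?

Doomsday rule: the anchor day for the 2300s is Wednesday. For year 74: 74÷12 = 6 r 2, and 2÷4 = 0, so 6+2+0 = 8.
Wednesday + 8 ≡ Thursday — that's 2374's doomsday.
In July the doomsday date is Jul 11.
Jul 15 is 4 days after Jul 11; 4 mod 7 = 4, so Thursday + 4 = Monday.

Monday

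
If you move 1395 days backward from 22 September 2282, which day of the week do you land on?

Wednesday

Sep 22, 2282 is a Friday.
1395 mod 7 = 2, so 1395 days before a Friday is Friday − 2 = Wednesday.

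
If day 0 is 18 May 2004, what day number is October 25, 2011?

May 18, 2004 → May 18, 2005: 365 days.
May 18, 2005 → May 18, 2006: 365 days.
May 18, 2006 → May 18, 2007: 365 days.
May 18, 2007 → May 18, 2008: 366 days (Feb 29, 2008 is in that span).
May 18, 2008 → May 18, 2009: 365 days.
May 18, 2009 → May 18, 2010: 365 days.
May 18, 2010 → May 18, 2011: 365 days.
May 18, 2011 → Jun 18, 2011: 31 days (May has 31).
Jun 18, 2011 → Jul 18, 2011: 30 days (June has 30).
Jul 18, 2011 → Aug 18, 2011: 31 days (July has 31).
Aug 18, 2011 → Sep 18, 2011: 31 days (August has 31).
Sep 18, 2011 → Oct 18, 2011: 30 days (September has 30).
Oct 18, 2011 → Oct 25, 2011: 7 days.
Total: 2716 days.

2716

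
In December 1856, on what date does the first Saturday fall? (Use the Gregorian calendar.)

December 6, 1856

December 1, 1856 is a Monday.
The first Saturday is therefore December 6 (5 days later).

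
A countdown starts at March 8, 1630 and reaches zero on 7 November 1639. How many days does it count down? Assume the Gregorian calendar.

3531

Mar 8, 1630 → Mar 8, 1631: 365 days.
Mar 8, 1631 → Mar 8, 1632: 366 days (Feb 29, 1632 is in that span).
Mar 8, 1632 → Mar 8, 1633: 365 days.
Mar 8, 1633 → Mar 8, 1634: 365 days.
Mar 8, 1634 → Mar 8, 1635: 365 days.
Mar 8, 1635 → Mar 8, 1636: 366 days (Feb 29, 1636 is in that span).
Mar 8, 1636 → Mar 8, 1637: 365 days.
Mar 8, 1637 → Mar 8, 1638: 365 days.
Mar 8, 1638 → Mar 8, 1639: 365 days.
Mar 8, 1639 → Apr 8, 1639: 31 days (March has 31).
Apr 8, 1639 → May 8, 1639: 30 days (April has 30).
May 8, 1639 → Jun 8, 1639: 31 days (May has 31).
Jun 8, 1639 → Jul 8, 1639: 30 days (June has 30).
Jul 8, 1639 → Aug 8, 1639: 31 days (July has 31).
Aug 8, 1639 → Sep 8, 1639: 31 days (August has 31).
Sep 8, 1639 → Oct 8, 1639: 30 days (September has 30).
Oct 8, 1639 → Nov 7, 1639: 30 days.
Total: 3531 days.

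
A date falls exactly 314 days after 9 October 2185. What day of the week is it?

Oct 9, 2185 is a Sunday.
314 mod 7 = 6, so 314 days after a Sunday is Sunday + 6 = Saturday.

Saturday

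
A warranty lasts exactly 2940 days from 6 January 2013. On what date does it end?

+365 (one year) → Jan 6, 2014 (2575 left).
+365 (one year) → Jan 6, 2015 (2210 left).
+365 (one year) → Jan 6, 2016 (1845 left).
+366 (one year; includes Feb 29, 2016) → Jan 6, 2017 (1479 left).
+365 (one year) → Jan 6, 2018 (1114 left).
+365 (one year) → Jan 6, 2019 (749 left).
+365 (one year) → Jan 6, 2020 (384 left).
Jan has 31 days: +26 → Feb 1, 2020 (358 left).
Feb has 29 days: +29 → Mar 1, 2020 (329 left).
Mar has 31 days: +31 → Apr 1, 2020 (298 left).
Apr has 30 days: +30 → May 1, 2020 (268 left).
May has 31 days: +31 → Jun 1, 2020 (237 left).
Jun has 30 days: +30 → Jul 1, 2020 (207 left).
Jul has 31 days: +31 → Aug 1, 2020 (176 left).
Aug has 31 days: +31 → Sep 1, 2020 (145 left).
Sep has 30 days: +30 → Oct 1, 2020 (115 left).
Oct has 31 days: +31 → Nov 1, 2020 (84 left).
Nov has 30 days: +30 → Dec 1, 2020 (54 left).
Dec has 31 days: +31 → Jan 1, 2021 (23 left).
+23 → Jan 24, 2021.

January 24, 2021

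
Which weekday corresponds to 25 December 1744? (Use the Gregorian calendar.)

Friday

Doomsday rule: the anchor day for the 1700s is Sunday. For year 44: 44÷12 = 3 r 8, and 8÷4 = 2, so 3+8+2 = 13.
Sunday + 13 ≡ Saturday — that's 1744's doomsday.
In December the doomsday date is Dec 12.
Dec 25 is 13 days after Dec 12; 13 mod 7 = 6, so Saturday + 6 = Friday.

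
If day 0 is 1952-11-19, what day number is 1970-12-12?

6597

Nov 19, 1952 → Nov 19, 1953: 365 days.
Nov 19, 1953 → Nov 19, 1954: 365 days.
Nov 19, 1954 → Nov 19, 1955: 365 days.
Nov 19, 1955 → Nov 19, 1956: 366 days (Feb 29, 1956 is in that span).
Nov 19, 1956 → Nov 19, 1957: 365 days.
Nov 19, 1957 → Nov 19, 1958: 365 days.
Nov 19, 1958 → Nov 19, 1959: 365 days.
Nov 19, 1959 → Nov 19, 1960: 366 days (Feb 29, 1960 is in that span).
Nov 19, 1960 → Nov 19, 1961: 365 days.
Nov 19, 1961 → Nov 19, 1962: 365 days.
Nov 19, 1962 → Nov 19, 1963: 365 days.
Nov 19, 1963 → Nov 19, 1964: 366 days (Feb 29, 1964 is in that span).
Nov 19, 1964 → Nov 19, 1965: 365 days.
Nov 19, 1965 → Nov 19, 1966: 365 days.
Nov 19, 1966 → Nov 19, 1967: 365 days.
Nov 19, 1967 → Nov 19, 1968: 366 days (Feb 29, 1968 is in that span).
Nov 19, 1968 → Nov 19, 1969: 365 days.
Nov 19, 1969 → Dec 19, 1969: 30 days (November has 30).
Dec 19, 1969 → Jan 19, 1970: 31 days (December has 31).
Jan 19, 1970 → Feb 19, 1970: 31 days (January has 31).
Feb 19, 1970 → Mar 19, 1970: 28 days (February has 28).
Mar 19, 1970 → Apr 19, 1970: 31 days (March has 31).
Apr 19, 1970 → May 19, 1970: 30 days (April has 30).
May 19, 1970 → Jun 19, 1970: 31 days (May has 31).
Jun 19, 1970 → Jul 19, 1970: 30 days (June has 30).
Jul 19, 1970 → Aug 19, 1970: 31 days (July has 31).
Aug 19, 1970 → Sep 19, 1970: 31 days (August has 31).
Sep 19, 1970 → Oct 19, 1970: 30 days (September has 30).
Oct 19, 1970 → Nov 19, 1970: 31 days (October has 31).
Nov 19, 1970 → Dec 12, 1970: 23 days.
Total: 6597 days.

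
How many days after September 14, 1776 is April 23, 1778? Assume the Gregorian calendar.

586

Sep 14, 1776 → Sep 14, 1777: 365 days.
Sep 14, 1777 → Oct 14, 1777: 30 days (September has 30).
Oct 14, 1777 → Nov 14, 1777: 31 days (October has 31).
Nov 14, 1777 → Dec 14, 1777: 30 days (November has 30).
Dec 14, 1777 → Jan 14, 1778: 31 days (December has 31).
Jan 14, 1778 → Feb 14, 1778: 31 days (January has 31).
Feb 14, 1778 → Mar 14, 1778: 28 days (February has 28).
Mar 14, 1778 → Apr 14, 1778: 31 days (March has 31).
Apr 14, 1778 → Apr 23, 1778: 9 days.
Total: 586 days.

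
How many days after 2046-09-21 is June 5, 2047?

Sep 21, 2046 → Oct 21, 2046: 30 days (September has 30).
Oct 21, 2046 → Nov 21, 2046: 31 days (October has 31).
Nov 21, 2046 → Dec 21, 2046: 30 days (November has 30).
Dec 21, 2046 → Jan 21, 2047: 31 days (December has 31).
Jan 21, 2047 → Feb 21, 2047: 31 days (January has 31).
Feb 21, 2047 → Mar 21, 2047: 28 days (February has 28).
Mar 21, 2047 → Apr 21, 2047: 31 days (March has 31).
Apr 21, 2047 → May 21, 2047: 30 days (April has 30).
May 21, 2047 → Jun 5, 2047: 15 days.
Total: 257 days.

257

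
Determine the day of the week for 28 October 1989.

Saturday

Doomsday rule: the anchor day for the 1900s is Wednesday. For year 89: 89÷12 = 7 r 5, and 5÷4 = 1, so 7+5+1 = 13.
Wednesday + 13 ≡ Tuesday — that's 1989's doomsday.
In October the doomsday date is Oct 10.
Oct 28 is 18 days after Oct 10; 18 mod 7 = 4, so Tuesday + 4 = Saturday.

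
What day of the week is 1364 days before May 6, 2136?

May 6, 2136 is a Sunday.
1364 mod 7 = 6, so 1364 days before a Sunday is Sunday − 6 = Monday.

Monday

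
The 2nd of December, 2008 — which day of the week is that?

Tuesday

January 1, 2008 is a Tuesday.
Jan 1, 2008 → Feb 1, 2008: 31 days (January has 31).
Feb 1, 2008 → Mar 1, 2008: 29 days (February has 29).
Mar 1, 2008 → Apr 1, 2008: 31 days (March has 31).
Apr 1, 2008 → May 1, 2008: 30 days (April has 30).
May 1, 2008 → Jun 1, 2008: 31 days (May has 31).
Jun 1, 2008 → Jul 1, 2008: 30 days (June has 30).
Jul 1, 2008 → Aug 1, 2008: 31 days (July has 31).
Aug 1, 2008 → Sep 1, 2008: 31 days (August has 31).
Sep 1, 2008 → Oct 1, 2008: 30 days (September has 30).
Oct 1, 2008 → Nov 1, 2008: 31 days (October has 31).
Nov 1, 2008 → Dec 1, 2008: 30 days (November has 30).
Dec 1, 2008 → Dec 2, 2008: 1 days.
Total: 336 days.
336 mod 7 = 0, so Tuesday + 0 = Tuesday.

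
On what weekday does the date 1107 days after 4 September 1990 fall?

First find the weekday of Sep 4, 1990. Doomsday rule: the anchor day for the 1900s is Wednesday. For year 90: 90÷12 = 7 r 6, and 6÷4 = 1, so 7+6+1 = 14.
Wednesday + 14 ≡ Wednesday — that's 1990's doomsday.
In September the doomsday date is Sep 5.
Sep 4 is 1 day before Sep 5; 1 mod 7 = 1, so Wednesday − 1 = Tuesday.
1107 mod 7 = 1, so 1107 days after a Tuesday is Tuesday + 1 = Wednesday.

Wednesday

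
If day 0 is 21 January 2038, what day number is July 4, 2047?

3451

Jan 21, 2038 → Jan 21, 2039: 365 days.
Jan 21, 2039 → Jan 21, 2040: 365 days.
Jan 21, 2040 → Jan 21, 2041: 366 days (Feb 29, 2040 is in that span).
Jan 21, 2041 → Jan 21, 2042: 365 days.
Jan 21, 2042 → Jan 21, 2043: 365 days.
Jan 21, 2043 → Jan 21, 2044: 365 days.
Jan 21, 2044 → Jan 21, 2045: 366 days (Feb 29, 2044 is in that span).
Jan 21, 2045 → Jan 21, 2046: 365 days.
Jan 21, 2046 → Jan 21, 2047: 365 days.
Jan 21, 2047 → Feb 21, 2047: 31 days (January has 31).
Feb 21, 2047 → Mar 21, 2047: 28 days (February has 28).
Mar 21, 2047 → Apr 21, 2047: 31 days (March has 31).
Apr 21, 2047 → May 21, 2047: 30 days (April has 30).
May 21, 2047 → Jun 21, 2047: 31 days (May has 31).
Jun 21, 2047 → Jul 4, 2047: 13 days.
Total: 3451 days.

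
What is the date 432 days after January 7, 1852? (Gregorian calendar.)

March 14, 1853

+366 (one year; includes Feb 29, 1852) → Jan 7, 1853 (66 left).
Jan has 31 days: +25 → Feb 1, 1853 (41 left).
Feb has 28 days: +28 → Mar 1, 1853 (13 left).
+13 → Mar 14, 1853.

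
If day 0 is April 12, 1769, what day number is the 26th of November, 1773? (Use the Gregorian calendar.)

Apr 12, 1769 → Apr 12, 1770: 365 days.
Apr 12, 1770 → Apr 12, 1771: 365 days.
Apr 12, 1771 → Apr 12, 1772: 366 days (Feb 29, 1772 is in that span).
Apr 12, 1772 → Apr 12, 1773: 365 days.
Apr 12, 1773 → May 12, 1773: 30 days (April has 30).
May 12, 1773 → Jun 12, 1773: 31 days (May has 31).
Jun 12, 1773 → Jul 12, 1773: 30 days (June has 30).
Jul 12, 1773 → Aug 12, 1773: 31 days (July has 31).
Aug 12, 1773 → Sep 12, 1773: 31 days (August has 31).
Sep 12, 1773 → Oct 12, 1773: 30 days (September has 30).
Oct 12, 1773 → Nov 12, 1773: 31 days (October has 31).
Nov 12, 1773 → Nov 26, 1773: 14 days.
Total: 1689 days.

1689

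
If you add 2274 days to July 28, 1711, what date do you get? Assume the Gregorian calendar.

October 18, 1717

+366 (one year; includes Feb 29, 1712) → Jul 28, 1712 (1908 left).
+365 (one year) → Jul 28, 1713 (1543 left).
+365 (one year) → Jul 28, 1714 (1178 left).
+365 (one year) → Jul 28, 1715 (813 left).
+366 (one year; includes Feb 29, 1716) → Jul 28, 1716 (447 left).
+365 (one year) → Jul 28, 1717 (82 left).
Jul has 31 days: +4 → Aug 1, 1717 (78 left).
Aug has 31 days: +31 → Sep 1, 1717 (47 left).
Sep has 30 days: +30 → Oct 1, 1717 (17 left).
+17 → Oct 18, 1717.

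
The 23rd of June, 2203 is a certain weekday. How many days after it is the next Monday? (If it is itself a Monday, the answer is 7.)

Jun 23, 2203 is a Thursday.
From Thursday to the next Monday is 4 days.

4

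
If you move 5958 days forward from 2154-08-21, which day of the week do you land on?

First find the weekday of Aug 21, 2154. Doomsday rule: the anchor day for the 2100s is Sunday. For year 54: 54÷12 = 4 r 6, and 6÷4 = 1, so 4+6+1 = 11.
Sunday + 11 ≡ Thursday — that's 2154's doomsday.
In August the doomsday date is Aug 8.
Aug 21 is 13 days after Aug 8; 13 mod 7 = 6, so Thursday + 6 = Wednesday.
5958 mod 7 = 1, so 5958 days after a Wednesday is Wednesday + 1 = Thursday.

Thursday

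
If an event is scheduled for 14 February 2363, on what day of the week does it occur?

Thursday

Doomsday rule: the anchor day for the 2300s is Wednesday. For year 63: 63÷12 = 5 r 3, and 3÷4 = 0, so 5+3+0 = 8.
Wednesday + 8 ≡ Thursday — that's 2363's doomsday.
In February the doomsday date is Feb 28 (2363 is not a leap year).
Feb 14 is 14 days before Feb 28; 14 mod 7 = 0, so Thursday − 0 = Thursday.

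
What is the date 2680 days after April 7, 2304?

+365 (one year) → Apr 7, 2305 (2315 left).
+365 (one year) → Apr 7, 2306 (1950 left).
+365 (one year) → Apr 7, 2307 (1585 left).
+366 (one year; includes Feb 29, 2308) → Apr 7, 2308 (1219 left).
+365 (one year) → Apr 7, 2309 (854 left).
+365 (one year) → Apr 7, 2310 (489 left).
+365 (one year) → Apr 7, 2311 (124 left).
Apr has 30 days: +24 → May 1, 2311 (100 left).
May has 31 days: +31 → Jun 1, 2311 (69 left).
Jun has 30 days: +30 → Jul 1, 2311 (39 left).
Jul has 31 days: +31 → Aug 1, 2311 (8 left).
+8 → Aug 9, 2311.

August 9, 2311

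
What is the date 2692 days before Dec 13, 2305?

July 30, 2298

−365 (one year) → Dec 13, 2304 (2327 left).
−366 (one year; includes Feb 29, 2304) → Dec 13, 2303 (1961 left).
−365 (one year) → Dec 13, 2302 (1596 left).
−365 (one year) → Dec 13, 2301 (1231 left).
−365 (one year) → Dec 13, 2300 (866 left).
−365 (one year) → Dec 13, 2299 (501 left).
−365 (one year) → Dec 13, 2298 (136 left).
−13 → Nov 30, 2298 (end of Nov, 30 days; 123 left).
−30 → Oct 31, 2298 (end of Oct, 31 days; 93 left).
−31 → Sep 30, 2298 (end of Sep, 30 days; 62 left).
−30 → Aug 31, 2298 (end of Aug, 31 days; 32 left).
−31 → Jul 31, 2298 (end of Jul, 31 days; 1 left).
−1 → Jul 30, 2298.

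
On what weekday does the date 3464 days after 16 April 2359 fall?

Wednesday

Apr 16, 2359 is a Thursday.
3464 mod 7 = 6, so 3464 days after a Thursday is Thursday + 6 = Wednesday.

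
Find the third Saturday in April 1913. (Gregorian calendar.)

April 19, 1913

April 1, 1913 is a Tuesday.
The first Saturday is therefore April 5 (4 days later).
The third Saturday is 5 + 2×7 = April 19.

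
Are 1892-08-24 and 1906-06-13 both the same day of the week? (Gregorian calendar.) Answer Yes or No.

From Aug 24, 1892 to Jun 13, 1906 is 5040 days.
5040 mod 7 = 0, so they are the same weekday.
(Aug 24, 1892 is a Wednesday; Jun 13, 1906 is a Wednesday.)

Yes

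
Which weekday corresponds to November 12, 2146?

Doomsday rule: the anchor day for the 2100s is Sunday. For year 46: 46÷12 = 3 r 10, and 10÷4 = 2, so 3+10+2 = 15.
Sunday + 15 ≡ Monday — that's 2146's doomsday.
In November the doomsday date is Nov 7.
Nov 12 is 5 days after Nov 7; 5 mod 7 = 5, so Monday + 5 = Saturday.

Saturday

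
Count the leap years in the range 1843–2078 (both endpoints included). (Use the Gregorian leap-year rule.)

Multiples of 4 in [1843,2078]: 59.
Of those, multiples of 100: 2 (not leap unless ÷400).
Multiples of 400: 1.
Leap years = 59 − 2 + 1 = 58.

58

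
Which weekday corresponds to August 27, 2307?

Doomsday rule: the anchor day for the 2300s is Wednesday. For year 07: 7÷12 = 0 r 7, and 7÷4 = 1, so 0+7+1 = 8.
Wednesday + 8 ≡ Thursday — that's 2307's doomsday.
In August the doomsday date is Aug 8.
Aug 27 is 19 days after Aug 8; 19 mod 7 = 5, so Thursday + 5 = Tuesday.

Tuesday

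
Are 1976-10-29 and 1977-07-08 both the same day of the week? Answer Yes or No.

From Oct 29, 1976 to Jul 8, 1977 is 252 days.
252 mod 7 = 0, so they are the same weekday.
(Oct 29, 1976 is a Friday; Jul 8, 1977 is a Friday.)

Yes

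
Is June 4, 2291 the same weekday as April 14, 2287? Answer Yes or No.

Yes

From Apr 14, 2287 to Jun 4, 2291 is 1512 days.
1512 mod 7 = 0, so they are the same weekday.
(Apr 14, 2287 is a Thursday; Jun 4, 2291 is a Thursday.)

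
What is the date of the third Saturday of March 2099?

March 21, 2099

March 1, 2099 is a Sunday.
The first Saturday is therefore March 7 (6 days later).
The third Saturday is 7 + 2×7 = March 21.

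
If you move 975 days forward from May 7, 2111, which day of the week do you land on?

Saturday

First find the weekday of May 7, 2111. Doomsday rule: the anchor day for the 2100s is Sunday. For year 11: 11÷12 = 0 r 11, and 11÷4 = 2, so 0+11+2 = 13.
Sunday + 13 ≡ Saturday — that's 2111's doomsday.
In May the doomsday date is May 9.
May 7 is 2 days before May 9; 2 mod 7 = 2, so Saturday − 2 = Thursday.
975 mod 7 = 2, so 975 days after a Thursday is Thursday + 2 = Saturday.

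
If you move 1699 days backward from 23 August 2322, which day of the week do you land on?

Aug 23, 2322 is a Wednesday.
1699 mod 7 = 5, so 1699 days before a Wednesday is Wednesday − 5 = Friday.

Friday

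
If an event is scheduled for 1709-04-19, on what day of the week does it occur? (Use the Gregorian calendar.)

Friday

Doomsday rule: the anchor day for the 1700s is Sunday. For year 09: 9÷12 = 0 r 9, and 9÷4 = 2, so 0+9+2 = 11.
Sunday + 11 ≡ Thursday — that's 1709's doomsday.
In April the doomsday date is Apr 4.
Apr 19 is 15 days after Apr 4; 15 mod 7 = 1, so Thursday + 1 = Friday.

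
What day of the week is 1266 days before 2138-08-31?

First find the weekday of Aug 31, 2138. Doomsday rule: the anchor day for the 2100s is Sunday. For year 38: 38÷12 = 3 r 2, and 2÷4 = 0, so 3+2+0 = 5.
Sunday + 5 ≡ Friday — that's 2138's doomsday.
In August the doomsday date is Aug 8.
Aug 31 is 23 days after Aug 8; 23 mod 7 = 2, so Friday + 2 = Sunday.
1266 mod 7 = 6, so 1266 days before a Sunday is Sunday − 6 = Monday.

Monday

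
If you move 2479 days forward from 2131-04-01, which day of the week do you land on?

First find the weekday of Apr 1, 2131. Doomsday rule: the anchor day for the 2100s is Sunday. For year 31: 31÷12 = 2 r 7, and 7÷4 = 1, so 2+7+1 = 10.
Sunday + 10 ≡ Wednesday — that's 2131's doomsday.
In April the doomsday date is Apr 4.
Apr 1 is 3 days before Apr 4; 3 mod 7 = 3, so Wednesday − 3 = Sunday.
2479 mod 7 = 1, so 2479 days after a Sunday is Sunday + 1 = Monday.

Monday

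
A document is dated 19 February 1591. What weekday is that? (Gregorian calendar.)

Doomsday rule: the anchor day for the 1500s is Wednesday. For year 91: 91÷12 = 7 r 7, and 7÷4 = 1, so 7+7+1 = 15.
Wednesday + 15 ≡ Thursday — that's 1591's doomsday.
In February the doomsday date is Feb 28 (1591 is not a leap year).
Feb 19 is 9 days before Feb 28; 9 mod 7 = 2, so Thursday − 2 = Tuesday.

Tuesday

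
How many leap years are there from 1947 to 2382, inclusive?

Multiples of 4 in [1947,2382]: 109.
Of those, multiples of 100: 4 (not leap unless ÷400).
Multiples of 400: 1.
Leap years = 109 − 4 + 1 = 106.

106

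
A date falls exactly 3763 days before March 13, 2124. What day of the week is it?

First find the weekday of Mar 13, 2124. Doomsday rule: the anchor day for the 2100s is Sunday. For year 24: 24÷12 = 2 r 0, and 0÷4 = 0, so 2+0+0 = 2.
Sunday + 2 ≡ Tuesday — that's 2124's doomsday.
In March the doomsday date is Mar 14.
Mar 13 is 1 day before Mar 14; 1 mod 7 = 1, so Tuesday − 1 = Monday.
3763 mod 7 = 4, so 3763 days before a Monday is Monday − 4 = Thursday.

Thursday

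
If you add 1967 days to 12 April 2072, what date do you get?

August 31, 2077

+365 (one year) → Apr 12, 2073 (1602 left).
+365 (one year) → Apr 12, 2074 (1237 left).
+365 (one year) → Apr 12, 2075 (872 left).
+366 (one year; includes Feb 29, 2076) → Apr 12, 2076 (506 left).
+365 (one year) → Apr 12, 2077 (141 left).
Apr has 30 days: +19 → May 1, 2077 (122 left).
May has 31 days: +31 → Jun 1, 2077 (91 left).
Jun has 30 days: +30 → Jul 1, 2077 (61 left).
Jul has 31 days: +31 → Aug 1, 2077 (30 left).
+30 → Aug 31, 2077.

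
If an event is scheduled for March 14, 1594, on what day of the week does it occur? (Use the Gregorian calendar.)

Monday

Doomsday rule: the anchor day for the 1500s is Wednesday. For year 94: 94÷12 = 7 r 10, and 10÷4 = 2, so 7+10+2 = 19.
Wednesday + 19 ≡ Monday — that's 1594's doomsday.
In March the doomsday date is Mar 14.
Mar 14 is the doomsday itself: Monday.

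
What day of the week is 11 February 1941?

Doomsday rule: the anchor day for the 1900s is Wednesday. For year 41: 41÷12 = 3 r 5, and 5÷4 = 1, so 3+5+1 = 9.
Wednesday + 9 ≡ Friday — that's 1941's doomsday.
In February the doomsday date is Feb 28 (1941 is not a leap year).
Feb 11 is 17 days before Feb 28; 17 mod 7 = 3, so Friday − 3 = Tuesday.

Tuesday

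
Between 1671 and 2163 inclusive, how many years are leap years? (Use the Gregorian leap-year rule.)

Multiples of 4 in [1671,2163]: 123.
Of those, multiples of 100: 5 (not leap unless ÷400).
Multiples of 400: 1.
Leap years = 123 − 5 + 1 = 119.

119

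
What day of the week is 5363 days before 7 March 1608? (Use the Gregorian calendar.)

Mar 7, 1608 is a Friday.
5363 mod 7 = 1, so 5363 days before a Friday is Friday − 1 = Thursday.

Thursday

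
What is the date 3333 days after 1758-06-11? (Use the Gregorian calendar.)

July 27, 1767

+365 (one year) → Jun 11, 1759 (2968 left).
+366 (one year; includes Feb 29, 1760) → Jun 11, 1760 (2602 left).
+365 (one year) → Jun 11, 1761 (2237 left).
+365 (one year) → Jun 11, 1762 (1872 left).
+365 (one year) → Jun 11, 1763 (1507 left).
+366 (one year; includes Feb 29, 1764) → Jun 11, 1764 (1141 left).
+365 (one year) → Jun 11, 1765 (776 left).
+365 (one year) → Jun 11, 1766 (411 left).
+365 (one year) → Jun 11, 1767 (46 left).
Jun has 30 days: +20 → Jul 1, 1767 (26 left).
+26 → Jul 27, 1767.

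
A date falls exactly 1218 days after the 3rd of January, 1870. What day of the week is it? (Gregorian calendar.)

First find the weekday of Jan 3, 1870. Doomsday rule: the anchor day for the 1800s is Friday. For year 70: 70÷12 = 5 r 10, and 10÷4 = 2, so 5+10+2 = 17.
Friday + 17 ≡ Monday — that's 1870's doomsday.
In January the doomsday date is Jan 3 (1870 is not a leap year).
Jan 3 is the doomsday itself: Monday.
1218 mod 7 = 0, so 1218 days after a Monday is Monday + 0 = Monday.

Monday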